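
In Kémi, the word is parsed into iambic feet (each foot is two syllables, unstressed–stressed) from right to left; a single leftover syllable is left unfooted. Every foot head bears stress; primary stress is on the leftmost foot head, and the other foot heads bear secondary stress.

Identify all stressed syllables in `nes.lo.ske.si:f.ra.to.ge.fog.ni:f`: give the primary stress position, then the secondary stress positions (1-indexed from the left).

primary 3, secondary 5, 7, 9

Parse right to left into iambic (σˈσ) feet: nes (lo.ˈske) (si:f.ˈra) (to.ˈge) (fog.ˈni:f). Syllable 1 is left unfooted.
Foot heads (stressed positions): 3, 5, 7, 9.
End Rule Leftmost: primary stress on the leftmost head = syllable 3.
Secondary stress on 5, 7, 9: nes.lo.ˈske.si:f.ˌra.to.ˌge.fog.ˌni:f.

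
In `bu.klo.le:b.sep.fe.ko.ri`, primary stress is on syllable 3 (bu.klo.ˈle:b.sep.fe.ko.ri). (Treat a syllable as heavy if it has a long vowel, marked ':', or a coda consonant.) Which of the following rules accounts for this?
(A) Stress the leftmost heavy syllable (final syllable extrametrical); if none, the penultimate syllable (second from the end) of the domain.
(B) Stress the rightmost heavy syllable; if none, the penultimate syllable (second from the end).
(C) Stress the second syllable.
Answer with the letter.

Rule A → syllable 3 ✓.
Rule B → syllable 4 (observed: 3).
Rule C → syllable 2 (observed: 3).

A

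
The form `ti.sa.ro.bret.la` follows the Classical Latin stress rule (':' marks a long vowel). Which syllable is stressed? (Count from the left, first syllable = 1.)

Classical Latin: stress the penult if heavy (long vowel or closed), else the antepenult.
Weights: 3 ro L, 4 bret H, 5 la L.
The penult (syllable 4, bret) is heavy, so it takes stress.
Stress on syllable 4: ti.sa.ro.ˈbret.la.

4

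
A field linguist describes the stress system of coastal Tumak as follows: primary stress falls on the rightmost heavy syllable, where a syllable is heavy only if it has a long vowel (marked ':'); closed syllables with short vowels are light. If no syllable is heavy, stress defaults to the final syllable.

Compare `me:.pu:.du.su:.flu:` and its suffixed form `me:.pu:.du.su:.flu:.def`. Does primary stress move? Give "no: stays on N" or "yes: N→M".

Base `me:.pu:.du.su:.flu:` (5 syllables):
  Weights: 1 me: H, 2 pu: H, 3 du L, 4 su: H, 5 flu: H.
  Heavy syllables in the domain: 1, 2, 4, 5. The rightmost is syllable 5 (flu:).
  → primary stress on syllable 5.
Suffixed `me:.pu:.du.su:.flu:.def` (6 syllables):
  Weights: 1 me: H, 2 pu: H, 3 du L, 4 su: H, 5 flu: H, 6 def L.
  Heavy syllables in the domain: 1, 2, 4, 5. The rightmost is syllable 5 (flu:).
  → primary stress on syllable 5.

no: stays on 5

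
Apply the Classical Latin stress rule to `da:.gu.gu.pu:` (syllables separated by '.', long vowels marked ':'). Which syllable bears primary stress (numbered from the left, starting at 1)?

Classical Latin: stress the penult if heavy (long vowel or closed), else the antepenult.
Weights: 2 gu L, 3 gu L, 4 pu: H.
The penult (syllable 3, gu) is light, so stress falls on the antepenult (syllable 2, gu).
Stress on syllable 2: da:.ˈgu.gu.pu:.

2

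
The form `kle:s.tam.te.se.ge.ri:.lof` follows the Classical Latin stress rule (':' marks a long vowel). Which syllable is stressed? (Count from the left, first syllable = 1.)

Classical Latin: stress the penult if heavy (long vowel or closed), else the antepenult.
Weights: 5 ge L, 6 ri: H, 7 lof H.
The penult (syllable 6, ri:) is heavy, so it takes stress.
Stress on syllable 6: kle:s.tam.te.se.ge.ˈri:.lof.

6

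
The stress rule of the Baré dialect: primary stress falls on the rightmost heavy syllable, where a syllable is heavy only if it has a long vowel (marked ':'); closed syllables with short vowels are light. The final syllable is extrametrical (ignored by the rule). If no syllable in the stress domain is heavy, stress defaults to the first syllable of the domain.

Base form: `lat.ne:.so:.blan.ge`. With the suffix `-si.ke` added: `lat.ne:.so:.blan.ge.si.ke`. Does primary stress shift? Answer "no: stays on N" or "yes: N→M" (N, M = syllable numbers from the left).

no: stays on 3

Base `lat.ne:.so:.blan.ge` (5 syllables):
  The final syllable (5, ge) is extrametrical; the stress domain is syllables 1–4.
  Weights: 1 lat L, 2 ne: H, 3 so: H, 4 blan L.
  Heavy syllables in the domain: 2, 3. The rightmost is syllable 3 (so:).
  → primary stress on syllable 3.
Suffixed `lat.ne:.so:.blan.ge.si.ke` (7 syllables):
  The final syllable (7, ke) is extrametrical; the stress domain is syllables 1–6.
  Weights: 1 lat L, 2 ne: H, 3 so: H, 4 blan L, 5 ge L, 6 si L.
  Heavy syllables in the domain: 2, 3. The rightmost is syllable 3 (so:).
  → primary stress on syllable 3.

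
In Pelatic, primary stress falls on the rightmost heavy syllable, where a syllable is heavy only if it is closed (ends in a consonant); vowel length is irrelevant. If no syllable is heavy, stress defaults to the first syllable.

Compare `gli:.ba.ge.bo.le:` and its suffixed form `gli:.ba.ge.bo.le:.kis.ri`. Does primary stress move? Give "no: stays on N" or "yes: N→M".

yes: 1→6

Base `gli:.ba.ge.bo.le:` (5 syllables):
  Weights: 1 gli: L, 2 ba L, 3 ge L, 4 bo L, 5 le: L.
  No heavy syllable in the domain; default to the first syllable = syllable 1.
  → primary stress on syllable 1.
Suffixed `gli:.ba.ge.bo.le:.kis.ri` (7 syllables):
  Weights: 1 gli: L, 2 ba L, 3 ge L, 4 bo L, 5 le: L, 6 kis H, 7 ri L.
  Heavy syllables in the domain: 6. The rightmost is syllable 6 (kis).
  → primary stress on syllable 6.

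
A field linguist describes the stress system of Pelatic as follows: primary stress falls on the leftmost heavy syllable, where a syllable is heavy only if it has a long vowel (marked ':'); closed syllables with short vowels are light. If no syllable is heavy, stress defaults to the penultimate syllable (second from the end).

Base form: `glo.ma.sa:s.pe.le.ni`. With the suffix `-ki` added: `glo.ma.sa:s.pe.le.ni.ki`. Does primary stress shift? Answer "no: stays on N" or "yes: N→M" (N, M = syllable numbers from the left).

Base `glo.ma.sa:s.pe.le.ni` (6 syllables):
  Weights: 1 glo L, 2 ma L, 3 sa:s H, 4 pe L, 5 le L, 6 ni L.
  Heavy syllables in the domain: 3. The leftmost is syllable 3 (sa:s).
  → primary stress on syllable 3.
Suffixed `glo.ma.sa:s.pe.le.ni.ki` (7 syllables):
  Weights: 1 glo L, 2 ma L, 3 sa:s H, 4 pe L, 5 le L, 6 ni L, 7 ki L.
  Heavy syllables in the domain: 3. The leftmost is syllable 3 (sa:s).
  → primary stress on syllable 3.

no: stays on 3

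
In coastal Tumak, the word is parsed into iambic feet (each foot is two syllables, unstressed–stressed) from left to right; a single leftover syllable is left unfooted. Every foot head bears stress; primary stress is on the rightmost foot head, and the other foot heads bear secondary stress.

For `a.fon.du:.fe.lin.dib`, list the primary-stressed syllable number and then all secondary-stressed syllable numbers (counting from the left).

primary 6, secondary 2, 4

Parse left to right into iambic (σˈσ) feet: (a.ˈfon) (du:.ˈfe) (lin.ˈdib).
Foot heads (stressed positions): 2, 4, 6.
End Rule Rightmost: primary stress on the rightmost head = syllable 6.
Secondary stress on 2, 4: a.ˌfon.du:.ˌfe.lin.ˈdib.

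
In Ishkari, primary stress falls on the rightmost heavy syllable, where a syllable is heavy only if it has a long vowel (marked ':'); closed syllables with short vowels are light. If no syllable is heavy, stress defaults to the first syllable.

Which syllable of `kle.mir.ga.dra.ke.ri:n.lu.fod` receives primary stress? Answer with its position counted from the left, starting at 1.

6

Weights: 1 kle L, 2 mir L, 3 ga L, 4 dra L, 5 ke L, 6 ri:n H, 7 lu L, 8 fod L.
Heavy syllables in the domain: 6. The rightmost is syllable 6 (ri:n).
Primary stress: syllable 6 → kle.mir.ga.dra.ke.ˈri:n.lu.fod.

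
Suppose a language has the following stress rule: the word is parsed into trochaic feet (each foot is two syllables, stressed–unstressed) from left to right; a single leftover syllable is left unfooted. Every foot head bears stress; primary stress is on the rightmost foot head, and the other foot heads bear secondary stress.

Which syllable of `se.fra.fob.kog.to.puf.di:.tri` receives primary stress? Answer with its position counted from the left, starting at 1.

7

Parse left to right into trochaic (ˈσσ) feet: (ˈse.fra) (ˈfob.kog) (ˈto.puf) (ˈdi:.tri).
Foot heads (stressed positions): 1, 3, 5, 7.
End Rule Rightmost: primary stress on the rightmost head = syllable 7.
Primary stress: syllable 7 → se.fra.fob.kog.to.puf.ˈdi:.tri.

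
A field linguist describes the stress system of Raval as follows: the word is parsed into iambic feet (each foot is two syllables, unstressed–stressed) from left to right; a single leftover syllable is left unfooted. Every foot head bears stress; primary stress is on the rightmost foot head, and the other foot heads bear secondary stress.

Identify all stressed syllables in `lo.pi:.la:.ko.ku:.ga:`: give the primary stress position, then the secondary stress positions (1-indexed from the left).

primary 6, secondary 2, 4

Parse left to right into iambic (σˈσ) feet: (lo.ˈpi:) (la:.ˈko) (ku:.ˈga:).
Foot heads (stressed positions): 2, 4, 6.
End Rule Rightmost: primary stress on the rightmost head = syllable 6.
Secondary stress on 2, 4: lo.ˌpi:.la:.ˌko.ku:.ˈga:.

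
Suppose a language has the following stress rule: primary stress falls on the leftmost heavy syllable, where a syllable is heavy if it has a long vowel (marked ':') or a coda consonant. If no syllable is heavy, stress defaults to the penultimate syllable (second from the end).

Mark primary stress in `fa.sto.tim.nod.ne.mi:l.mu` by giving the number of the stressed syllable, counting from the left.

Weights: 1 fa L, 2 sto L, 3 tim H, 4 nod H, 5 ne L, 6 mi:l H, 7 mu L.
Heavy syllables in the domain: 3, 4, 6. The leftmost is syllable 3 (tim).
Primary stress: syllable 3 → fa.sto.ˈtim.nod.ne.mi:l.mu.

3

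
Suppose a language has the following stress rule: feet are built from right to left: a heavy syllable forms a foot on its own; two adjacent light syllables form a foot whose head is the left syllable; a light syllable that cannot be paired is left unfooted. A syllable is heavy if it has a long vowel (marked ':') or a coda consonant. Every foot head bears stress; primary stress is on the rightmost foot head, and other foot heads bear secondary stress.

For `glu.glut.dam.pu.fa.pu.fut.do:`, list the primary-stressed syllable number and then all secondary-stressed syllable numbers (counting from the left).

primary 8, secondary 2, 3, 5, 7

Weights: 1 glu L, 2 glut H, 3 dam H, 4 pu L, 5 fa L, 6 pu L, 7 fut H, 8 do: H.
Parse right to left (heavy = foot alone; LL = one foot; stranded L unfooted): glu (ˈglut) (ˈdam) pu (ˈfa.pu) (ˈfut) (ˈdo:).
Foot heads: 2, 3, 5, 7, 8.
Primary stress on the rightmost head = syllable 8.
Secondary stress on 2, 3, 5, 7: glu.ˌglut.ˌdam.pu.ˌfa.pu.ˌfut.ˈdo:.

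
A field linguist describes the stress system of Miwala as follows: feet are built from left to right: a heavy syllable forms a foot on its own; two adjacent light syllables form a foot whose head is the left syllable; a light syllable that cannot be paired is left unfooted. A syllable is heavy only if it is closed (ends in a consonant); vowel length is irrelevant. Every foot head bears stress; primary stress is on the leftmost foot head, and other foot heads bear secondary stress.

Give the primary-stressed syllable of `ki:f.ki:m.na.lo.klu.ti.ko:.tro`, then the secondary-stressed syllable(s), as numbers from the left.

Weights: 1 ki:f H, 2 ki:m H, 3 na L, 4 lo L, 5 klu L, 6 ti L, 7 ko: L, 8 tro L.
Parse left to right (heavy = foot alone; LL = one foot; stranded L unfooted): (ˈki:f) (ˈki:m) (ˈna.lo) (ˈklu.ti) (ˈko:.tro).
Foot heads: 1, 2, 3, 5, 7.
Primary stress on the leftmost head = syllable 1.
Secondary stress on 2, 3, 5, 7: ˈki:f.ˌki:m.ˌna.lo.ˌklu.ti.ˌko:.tro.

primary 1, secondary 2, 3, 5, 7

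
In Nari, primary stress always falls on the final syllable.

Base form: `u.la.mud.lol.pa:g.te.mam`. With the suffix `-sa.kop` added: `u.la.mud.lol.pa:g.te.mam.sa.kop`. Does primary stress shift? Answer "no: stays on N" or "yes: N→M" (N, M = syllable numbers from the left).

yes: 7→9

Base `u.la.mud.lol.pa:g.te.mam` (7 syllables):
  The word has 7 syllables; the final syllable is syllable 7 (mam).
  → primary stress on syllable 7.
Suffixed `u.la.mud.lol.pa:g.te.mam.sa.kop` (9 syllables):
  The word has 9 syllables; the final syllable is syllable 9 (kop).
  → primary stress on syllable 9.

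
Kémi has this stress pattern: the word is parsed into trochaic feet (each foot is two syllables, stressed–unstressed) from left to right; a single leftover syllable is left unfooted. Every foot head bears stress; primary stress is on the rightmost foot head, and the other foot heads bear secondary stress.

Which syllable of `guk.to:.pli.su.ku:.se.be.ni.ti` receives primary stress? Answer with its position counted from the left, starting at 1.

7

Parse left to right into trochaic (ˈσσ) feet: (ˈguk.to:) (ˈpli.su) (ˈku:.se) (ˈbe.ni) ti. Syllable 9 is left unfooted.
Foot heads (stressed positions): 1, 3, 5, 7.
End Rule Rightmost: primary stress on the rightmost head = syllable 7.
Primary stress: syllable 7 → guk.to:.pli.su.ku:.se.ˈbe.ni.ti.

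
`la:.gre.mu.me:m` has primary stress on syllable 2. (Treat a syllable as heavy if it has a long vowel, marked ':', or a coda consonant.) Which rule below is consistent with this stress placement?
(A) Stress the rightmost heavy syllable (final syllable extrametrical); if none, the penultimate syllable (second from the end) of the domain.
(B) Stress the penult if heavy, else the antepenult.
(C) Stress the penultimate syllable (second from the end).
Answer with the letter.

B

Rule A → syllable 1 (observed: 2).
Rule B → syllable 2 ✓.
Rule C → syllable 3 (observed: 2).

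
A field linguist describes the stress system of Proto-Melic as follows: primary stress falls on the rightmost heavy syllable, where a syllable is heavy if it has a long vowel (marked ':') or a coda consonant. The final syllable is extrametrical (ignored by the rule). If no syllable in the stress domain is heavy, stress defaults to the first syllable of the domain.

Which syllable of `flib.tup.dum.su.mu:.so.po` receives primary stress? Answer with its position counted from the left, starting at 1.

5

The final syllable (7, po) is extrametrical; the stress domain is syllables 1–6.
Weights: 1 flib H, 2 tup H, 3 dum H, 4 su L, 5 mu: H, 6 so L.
Heavy syllables in the domain: 1, 2, 3, 5. The rightmost is syllable 5 (mu:).
Primary stress: syllable 5 → flib.tup.dum.su.ˈmu:.so.po.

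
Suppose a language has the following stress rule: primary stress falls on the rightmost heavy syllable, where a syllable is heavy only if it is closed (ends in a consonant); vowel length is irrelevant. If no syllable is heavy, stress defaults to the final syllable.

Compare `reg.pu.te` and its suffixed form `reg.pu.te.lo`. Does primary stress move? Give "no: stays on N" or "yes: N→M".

no: stays on 1

Base `reg.pu.te` (3 syllables):
  Weights: 1 reg H, 2 pu L, 3 te L.
  Heavy syllables in the domain: 1. The rightmost is syllable 1 (reg).
  → primary stress on syllable 1.
Suffixed `reg.pu.te.lo` (4 syllables):
  Weights: 1 reg H, 2 pu L, 3 te L, 4 lo L.
  Heavy syllables in the domain: 1. The rightmost is syllable 1 (reg).
  → primary stress on syllable 1.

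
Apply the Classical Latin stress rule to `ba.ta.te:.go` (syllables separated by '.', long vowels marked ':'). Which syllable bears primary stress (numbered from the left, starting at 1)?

3

Classical Latin: stress the penult if heavy (long vowel or closed), else the antepenult.
Weights: 2 ta L, 3 te: H, 4 go L.
The penult (syllable 3, te:) is heavy, so it takes stress.
Stress on syllable 3: ba.ta.ˈte:.go.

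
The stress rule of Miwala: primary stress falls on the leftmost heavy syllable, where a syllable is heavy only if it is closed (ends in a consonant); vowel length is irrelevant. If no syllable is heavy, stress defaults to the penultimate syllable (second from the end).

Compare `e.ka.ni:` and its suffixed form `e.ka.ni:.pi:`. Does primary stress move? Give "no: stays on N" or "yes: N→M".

Base `e.ka.ni:` (3 syllables):
  Weights: 1 e L, 2 ka L, 3 ni: L.
  No heavy syllable in the domain; default to the penultimate syllable (second from the end) = syllable 2.
  → primary stress on syllable 2.
Suffixed `e.ka.ni:.pi:` (4 syllables):
  Weights: 1 e L, 2 ka L, 3 ni: L, 4 pi: L.
  No heavy syllable in the domain; default to the penultimate syllable (second from the end) = syllable 3.
  → primary stress on syllable 3.

yes: 2→3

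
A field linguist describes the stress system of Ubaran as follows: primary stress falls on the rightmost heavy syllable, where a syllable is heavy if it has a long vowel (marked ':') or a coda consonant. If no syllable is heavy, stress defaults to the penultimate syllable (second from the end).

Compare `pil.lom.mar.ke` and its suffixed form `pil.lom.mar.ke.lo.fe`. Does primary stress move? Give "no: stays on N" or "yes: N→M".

no: stays on 3

Base `pil.lom.mar.ke` (4 syllables):
  Weights: 1 pil H, 2 lom H, 3 mar H, 4 ke L.
  Heavy syllables in the domain: 1, 2, 3. The rightmost is syllable 3 (mar).
  → primary stress on syllable 3.
Suffixed `pil.lom.mar.ke.lo.fe` (6 syllables):
  Weights: 1 pil H, 2 lom H, 3 mar H, 4 ke L, 5 lo L, 6 fe L.
  Heavy syllables in the domain: 1, 2, 3. The rightmost is syllable 3 (mar).
  → primary stress on syllable 3.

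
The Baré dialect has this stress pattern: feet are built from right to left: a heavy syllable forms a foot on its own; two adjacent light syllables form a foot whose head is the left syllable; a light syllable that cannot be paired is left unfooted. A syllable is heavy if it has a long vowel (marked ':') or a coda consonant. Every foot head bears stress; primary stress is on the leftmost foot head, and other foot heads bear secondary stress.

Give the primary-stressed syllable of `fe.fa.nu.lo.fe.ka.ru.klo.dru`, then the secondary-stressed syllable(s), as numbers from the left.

Weights: 1 fe L, 2 fa L, 3 nu L, 4 lo L, 5 fe L, 6 ka L, 7 ru L, 8 klo L, 9 dru L.
Parse right to left (heavy = foot alone; LL = one foot; stranded L unfooted): fe (ˈfa.nu) (ˈlo.fe) (ˈka.ru) (ˈklo.dru).
Foot heads: 2, 4, 6, 8.
Primary stress on the leftmost head = syllable 2.
Secondary stress on 4, 6, 8: fe.ˈfa.nu.ˌlo.fe.ˌka.ru.ˌklo.dru.

primary 2, secondary 4, 6, 8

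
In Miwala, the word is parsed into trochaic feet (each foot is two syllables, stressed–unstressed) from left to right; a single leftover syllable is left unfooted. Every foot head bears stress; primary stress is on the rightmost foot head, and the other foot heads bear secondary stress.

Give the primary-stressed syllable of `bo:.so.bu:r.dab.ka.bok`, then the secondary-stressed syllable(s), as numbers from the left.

Parse left to right into trochaic (ˈσσ) feet: (ˈbo:.so) (ˈbu:r.dab) (ˈka.bok).
Foot heads (stressed positions): 1, 3, 5.
End Rule Rightmost: primary stress on the rightmost head = syllable 5.
Secondary stress on 1, 3: ˌbo:.so.ˌbu:r.dab.ˈka.bok.

primary 5, secondary 1, 3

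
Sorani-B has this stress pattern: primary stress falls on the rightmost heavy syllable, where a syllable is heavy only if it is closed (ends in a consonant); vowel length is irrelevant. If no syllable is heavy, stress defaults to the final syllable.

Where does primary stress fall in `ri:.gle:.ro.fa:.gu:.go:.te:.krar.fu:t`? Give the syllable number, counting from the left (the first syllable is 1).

9

Weights: 1 ri: L, 2 gle: L, 3 ro L, 4 fa: L, 5 gu: L, 6 go: L, 7 te: L, 8 krar H, 9 fu:t H.
Heavy syllables in the domain: 8, 9. The rightmost is syllable 9 (fu:t).
Primary stress: syllable 9 → ri:.gle:.ro.fa:.gu:.go:.te:.krar.ˈfu:t.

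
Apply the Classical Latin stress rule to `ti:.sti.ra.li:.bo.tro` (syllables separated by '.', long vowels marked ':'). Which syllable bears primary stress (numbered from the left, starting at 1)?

Classical Latin: stress the penult if heavy (long vowel or closed), else the antepenult.
Weights: 4 li: H, 5 bo L, 6 tro L.
The penult (syllable 5, bo) is light, so stress falls on the antepenult (syllable 4, li:).
Stress on syllable 4: ti:.sti.ra.ˈli:.bo.tro.

4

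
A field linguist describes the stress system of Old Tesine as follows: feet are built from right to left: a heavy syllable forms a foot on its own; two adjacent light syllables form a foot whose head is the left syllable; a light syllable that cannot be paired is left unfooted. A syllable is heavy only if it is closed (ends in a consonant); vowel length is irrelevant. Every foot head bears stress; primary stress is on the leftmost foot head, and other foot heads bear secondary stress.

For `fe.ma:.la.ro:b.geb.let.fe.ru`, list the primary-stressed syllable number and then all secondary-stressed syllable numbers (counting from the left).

primary 2, secondary 4, 5, 6, 7

Weights: 1 fe L, 2 ma: L, 3 la L, 4 ro:b H, 5 geb H, 6 let H, 7 fe L, 8 ru L.
Parse right to left (heavy = foot alone; LL = one foot; stranded L unfooted): fe (ˈma:.la) (ˈro:b) (ˈgeb) (ˈlet) (ˈfe.ru).
Foot heads: 2, 4, 5, 6, 7.
Primary stress on the leftmost head = syllable 2.
Secondary stress on 4, 5, 6, 7: fe.ˈma:.la.ˌro:b.ˌgeb.ˌlet.ˌfe.ru.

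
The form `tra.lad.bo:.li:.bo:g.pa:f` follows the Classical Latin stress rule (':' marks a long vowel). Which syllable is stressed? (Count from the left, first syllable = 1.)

Classical Latin: stress the penult if heavy (long vowel or closed), else the antepenult.
Weights: 4 li: H, 5 bo:g H, 6 pa:f H.
The penult (syllable 5, bo:g) is heavy, so it takes stress.
Stress on syllable 5: tra.lad.bo:.li:.ˈbo:g.pa:f.

5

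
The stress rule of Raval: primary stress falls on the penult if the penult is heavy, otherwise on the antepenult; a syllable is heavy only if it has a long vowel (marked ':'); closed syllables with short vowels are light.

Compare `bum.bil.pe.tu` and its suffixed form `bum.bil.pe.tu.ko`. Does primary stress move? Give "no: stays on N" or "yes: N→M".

yes: 2→3

Base `bum.bil.pe.tu` (4 syllables):
  Weights: 2 bil L, 3 pe L, 4 tu L.
  The penult (syllable 3, pe) is light, so stress falls on the antepenult (syllable 2, bil).
  → primary stress on syllable 2.
Suffixed `bum.bil.pe.tu.ko` (5 syllables):
  Weights: 3 pe L, 4 tu L, 5 ko L.
  The penult (syllable 4, tu) is light, so stress falls on the antepenult (syllable 3, pe).
  → primary stress on syllable 3.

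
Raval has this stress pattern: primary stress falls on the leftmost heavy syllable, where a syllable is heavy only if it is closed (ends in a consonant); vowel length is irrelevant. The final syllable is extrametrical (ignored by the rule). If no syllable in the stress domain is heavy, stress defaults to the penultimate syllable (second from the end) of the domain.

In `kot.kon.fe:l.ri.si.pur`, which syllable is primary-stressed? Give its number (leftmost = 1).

1

The final syllable (6, pur) is extrametrical; the stress domain is syllables 1–5.
Weights: 1 kot H, 2 kon H, 3 fe:l H, 4 ri L, 5 si L.
Heavy syllables in the domain: 1, 2, 3. The leftmost is syllable 1 (kot).
Primary stress: syllable 1 → ˈkot.kon.fe:l.ri.si.pur.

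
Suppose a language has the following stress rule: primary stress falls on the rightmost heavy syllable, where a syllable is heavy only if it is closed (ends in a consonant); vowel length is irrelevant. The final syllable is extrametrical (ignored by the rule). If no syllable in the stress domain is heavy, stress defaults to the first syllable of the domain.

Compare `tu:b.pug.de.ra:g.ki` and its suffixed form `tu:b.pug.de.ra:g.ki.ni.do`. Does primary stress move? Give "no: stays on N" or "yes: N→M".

no: stays on 4

Base `tu:b.pug.de.ra:g.ki` (5 syllables):
  The final syllable (5, ki) is extrametrical; the stress domain is syllables 1–4.
  Weights: 1 tu:b H, 2 pug H, 3 de L, 4 ra:g H.
  Heavy syllables in the domain: 1, 2, 4. The rightmost is syllable 4 (ra:g).
  → primary stress on syllable 4.
Suffixed `tu:b.pug.de.ra:g.ki.ni.do` (7 syllables):
  The final syllable (7, do) is extrametrical; the stress domain is syllables 1–6.
  Weights: 1 tu:b H, 2 pug H, 3 de L, 4 ra:g H, 5 ki L, 6 ni L.
  Heavy syllables in the domain: 1, 2, 4. The rightmost is syllable 4 (ra:g).
  → primary stress on syllable 4.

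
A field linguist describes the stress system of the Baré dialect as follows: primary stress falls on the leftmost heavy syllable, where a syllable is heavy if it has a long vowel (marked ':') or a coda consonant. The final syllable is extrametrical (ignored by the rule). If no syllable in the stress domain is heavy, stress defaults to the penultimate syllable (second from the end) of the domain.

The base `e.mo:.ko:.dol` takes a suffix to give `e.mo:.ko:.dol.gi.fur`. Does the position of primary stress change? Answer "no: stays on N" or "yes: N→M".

Base `e.mo:.ko:.dol` (4 syllables):
  The final syllable (4, dol) is extrametrical; the stress domain is syllables 1–3.
  Weights: 1 e L, 2 mo: H, 3 ko: H.
  Heavy syllables in the domain: 2, 3. The leftmost is syllable 2 (mo:).
  → primary stress on syllable 2.
Suffixed `e.mo:.ko:.dol.gi.fur` (6 syllables):
  The final syllable (6, fur) is extrametrical; the stress domain is syllables 1–5.
  Weights: 1 e L, 2 mo: H, 3 ko: H, 4 dol H, 5 gi L.
  Heavy syllables in the domain: 2, 3, 4. The leftmost is syllable 2 (mo:).
  → primary stress on syllable 2.

no: stays on 2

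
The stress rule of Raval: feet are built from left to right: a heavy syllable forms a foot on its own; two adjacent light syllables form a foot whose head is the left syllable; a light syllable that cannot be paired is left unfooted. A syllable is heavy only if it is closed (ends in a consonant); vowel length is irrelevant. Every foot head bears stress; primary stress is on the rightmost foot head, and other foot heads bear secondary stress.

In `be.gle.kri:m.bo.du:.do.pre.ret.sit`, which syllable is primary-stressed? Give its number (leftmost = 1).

Weights: 1 be L, 2 gle L, 3 kri:m H, 4 bo L, 5 du: L, 6 do L, 7 pre L, 8 ret H, 9 sit H.
Parse left to right (heavy = foot alone; LL = one foot; stranded L unfooted): (ˈbe.gle) (ˈkri:m) (ˈbo.du:) (ˈdo.pre) (ˈret) (ˈsit).
Foot heads: 1, 3, 4, 6, 8, 9.
Primary stress on the rightmost head = syllable 9.
Primary stress: syllable 9 → be.gle.kri:m.bo.du:.do.pre.ret.ˈsit.

9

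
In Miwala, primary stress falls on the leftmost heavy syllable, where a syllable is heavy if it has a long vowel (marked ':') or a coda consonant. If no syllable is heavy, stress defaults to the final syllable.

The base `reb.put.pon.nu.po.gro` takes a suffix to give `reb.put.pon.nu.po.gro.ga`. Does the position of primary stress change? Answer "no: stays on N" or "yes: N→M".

no: stays on 1

Base `reb.put.pon.nu.po.gro` (6 syllables):
  Weights: 1 reb H, 2 put H, 3 pon H, 4 nu L, 5 po L, 6 gro L.
  Heavy syllables in the domain: 1, 2, 3. The leftmost is syllable 1 (reb).
  → primary stress on syllable 1.
Suffixed `reb.put.pon.nu.po.gro.ga` (7 syllables):
  Weights: 1 reb H, 2 put H, 3 pon H, 4 nu L, 5 po L, 6 gro L, 7 ga L.
  Heavy syllables in the domain: 1, 2, 3. The leftmost is syllable 1 (reb).
  → primary stress on syllable 1.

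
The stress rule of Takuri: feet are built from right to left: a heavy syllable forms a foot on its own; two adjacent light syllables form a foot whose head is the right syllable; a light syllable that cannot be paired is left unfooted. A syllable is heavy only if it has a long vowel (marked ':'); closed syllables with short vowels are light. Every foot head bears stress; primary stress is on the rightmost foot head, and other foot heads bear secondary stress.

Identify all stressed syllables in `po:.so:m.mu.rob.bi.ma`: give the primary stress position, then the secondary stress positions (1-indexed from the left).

primary 6, secondary 1, 2, 4

Weights: 1 po: H, 2 so:m H, 3 mu L, 4 rob L, 5 bi L, 6 ma L.
Parse right to left (heavy = foot alone; LL = one foot; stranded L unfooted): (ˈpo:) (ˈso:m) (mu.ˈrob) (bi.ˈma).
Foot heads: 1, 2, 4, 6.
Primary stress on the rightmost head = syllable 6.
Secondary stress on 1, 2, 4: ˌpo:.ˌso:m.mu.ˌrob.bi.ˈma.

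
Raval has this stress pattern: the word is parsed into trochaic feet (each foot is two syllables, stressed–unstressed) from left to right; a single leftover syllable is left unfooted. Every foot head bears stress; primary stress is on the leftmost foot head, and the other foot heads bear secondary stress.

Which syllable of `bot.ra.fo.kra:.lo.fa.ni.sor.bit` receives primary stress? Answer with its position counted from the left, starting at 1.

Parse left to right into trochaic (ˈσσ) feet: (ˈbot.ra) (ˈfo.kra:) (ˈlo.fa) (ˈni.sor) bit. Syllable 9 is left unfooted.
Foot heads (stressed positions): 1, 3, 5, 7.
End Rule Leftmost: primary stress on the leftmost head = syllable 1.
Primary stress: syllable 1 → ˈbot.ra.fo.kra:.lo.fa.ni.sor.bit.

1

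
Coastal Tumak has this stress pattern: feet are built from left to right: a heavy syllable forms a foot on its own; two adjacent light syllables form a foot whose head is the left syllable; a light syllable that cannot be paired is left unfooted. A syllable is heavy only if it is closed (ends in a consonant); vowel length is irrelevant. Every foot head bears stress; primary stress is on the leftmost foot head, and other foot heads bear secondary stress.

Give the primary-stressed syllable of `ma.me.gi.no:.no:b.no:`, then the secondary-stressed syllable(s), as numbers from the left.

primary 1, secondary 3, 5

Weights: 1 ma L, 2 me L, 3 gi L, 4 no: L, 5 no:b H, 6 no: L.
Parse left to right (heavy = foot alone; LL = one foot; stranded L unfooted): (ˈma.me) (ˈgi.no:) (ˈno:b) no:.
Foot heads: 1, 3, 5.
Primary stress on the leftmost head = syllable 1.
Secondary stress on 3, 5: ˈma.me.ˌgi.no:.ˌno:b.no:.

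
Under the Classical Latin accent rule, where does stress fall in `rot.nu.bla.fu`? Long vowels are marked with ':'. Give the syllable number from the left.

2

Classical Latin: stress the penult if heavy (long vowel or closed), else the antepenult.
Weights: 2 nu L, 3 bla L, 4 fu L.
The penult (syllable 3, bla) is light, so stress falls on the antepenult (syllable 2, nu).
Stress on syllable 2: rot.ˈnu.bla.fu.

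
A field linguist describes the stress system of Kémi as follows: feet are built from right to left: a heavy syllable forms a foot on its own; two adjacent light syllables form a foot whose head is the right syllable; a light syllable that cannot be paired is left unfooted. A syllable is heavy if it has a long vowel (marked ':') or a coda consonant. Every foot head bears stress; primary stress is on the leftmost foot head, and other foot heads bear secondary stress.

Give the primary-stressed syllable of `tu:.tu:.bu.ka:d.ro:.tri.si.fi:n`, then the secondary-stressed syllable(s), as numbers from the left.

primary 1, secondary 2, 4, 5, 7, 8

Weights: 1 tu: H, 2 tu: H, 3 bu L, 4 ka:d H, 5 ro: H, 6 tri L, 7 si L, 8 fi:n H.
Parse right to left (heavy = foot alone; LL = one foot; stranded L unfooted): (ˈtu:) (ˈtu:) bu (ˈka:d) (ˈro:) (tri.ˈsi) (ˈfi:n).
Foot heads: 1, 2, 4, 5, 7, 8.
Primary stress on the leftmost head = syllable 1.
Secondary stress on 2, 4, 5, 7, 8: ˈtu:.ˌtu:.bu.ˌka:d.ˌro:.tri.ˌsi.ˌfi:n.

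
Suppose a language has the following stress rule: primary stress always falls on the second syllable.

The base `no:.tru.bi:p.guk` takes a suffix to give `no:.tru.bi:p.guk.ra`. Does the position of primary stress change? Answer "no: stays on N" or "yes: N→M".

no: stays on 2

Base `no:.tru.bi:p.guk` (4 syllables):
  The word has 4 syllables; the second syllable is syllable 2 (tru).
  → primary stress on syllable 2.
Suffixed `no:.tru.bi:p.guk.ra` (5 syllables):
  The word has 5 syllables; the second syllable is syllable 2 (tru).
  → primary stress on syllable 2.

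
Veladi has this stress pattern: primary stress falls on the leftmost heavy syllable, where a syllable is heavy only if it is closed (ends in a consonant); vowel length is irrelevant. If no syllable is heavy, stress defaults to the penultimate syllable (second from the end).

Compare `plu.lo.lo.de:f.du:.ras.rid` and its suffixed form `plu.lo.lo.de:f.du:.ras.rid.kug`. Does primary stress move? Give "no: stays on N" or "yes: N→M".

no: stays on 4

Base `plu.lo.lo.de:f.du:.ras.rid` (7 syllables):
  Weights: 1 plu L, 2 lo L, 3 lo L, 4 de:f H, 5 du: L, 6 ras H, 7 rid H.
  Heavy syllables in the domain: 4, 6, 7. The leftmost is syllable 4 (de:f).
  → primary stress on syllable 4.
Suffixed `plu.lo.lo.de:f.du:.ras.rid.kug` (8 syllables):
  Weights: 1 plu L, 2 lo L, 3 lo L, 4 de:f H, 5 du: L, 6 ras H, 7 rid H, 8 kug H.
  Heavy syllables in the domain: 4, 6, 7, 8. The leftmost is syllable 4 (de:f).
  → primary stress on syllable 4.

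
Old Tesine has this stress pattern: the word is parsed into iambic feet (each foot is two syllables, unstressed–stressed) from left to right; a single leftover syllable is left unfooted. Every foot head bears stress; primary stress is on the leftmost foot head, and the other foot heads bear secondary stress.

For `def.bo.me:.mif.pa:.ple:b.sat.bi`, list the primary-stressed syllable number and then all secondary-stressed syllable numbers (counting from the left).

Parse left to right into iambic (σˈσ) feet: (def.ˈbo) (me:.ˈmif) (pa:.ˈple:b) (sat.ˈbi).
Foot heads (stressed positions): 2, 4, 6, 8.
End Rule Leftmost: primary stress on the leftmost head = syllable 2.
Secondary stress on 4, 6, 8: def.ˈbo.me:.ˌmif.pa:.ˌple:b.sat.ˌbi.

primary 2, secondary 4, 6, 8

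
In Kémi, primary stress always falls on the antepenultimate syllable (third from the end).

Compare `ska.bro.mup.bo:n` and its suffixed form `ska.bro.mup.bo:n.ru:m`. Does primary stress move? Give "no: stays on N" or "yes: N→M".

yes: 2→3

Base `ska.bro.mup.bo:n` (4 syllables):
  The word has 4 syllables; the antepenultimate syllable (third from the end) is syllable 2 (bro).
  → primary stress on syllable 2.
Suffixed `ska.bro.mup.bo:n.ru:m` (5 syllables):
  The word has 5 syllables; the antepenultimate syllable (third from the end) is syllable 3 (mup).
  → primary stress on syllable 3.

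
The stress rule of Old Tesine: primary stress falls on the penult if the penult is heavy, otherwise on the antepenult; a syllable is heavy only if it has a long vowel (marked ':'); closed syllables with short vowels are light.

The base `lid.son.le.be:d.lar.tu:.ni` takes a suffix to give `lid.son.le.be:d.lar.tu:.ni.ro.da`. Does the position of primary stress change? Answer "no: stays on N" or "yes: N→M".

yes: 6→7

Base `lid.son.le.be:d.lar.tu:.ni` (7 syllables):
  Weights: 5 lar L, 6 tu: H, 7 ni L.
  The penult (syllable 6, tu:) is heavy, so it takes stress.
  → primary stress on syllable 6.
Suffixed `lid.son.le.be:d.lar.tu:.ni.ro.da` (9 syllables):
  Weights: 7 ni L, 8 ro L, 9 da L.
  The penult (syllable 8, ro) is light, so stress falls on the antepenult (syllable 7, ni).
  → primary stress on syllable 7.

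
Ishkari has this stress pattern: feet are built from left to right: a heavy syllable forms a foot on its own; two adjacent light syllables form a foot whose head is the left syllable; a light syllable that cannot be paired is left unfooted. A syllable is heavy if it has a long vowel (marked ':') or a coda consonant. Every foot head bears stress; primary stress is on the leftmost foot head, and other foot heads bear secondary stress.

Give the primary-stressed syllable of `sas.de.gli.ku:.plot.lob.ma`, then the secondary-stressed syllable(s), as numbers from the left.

Weights: 1 sas H, 2 de L, 3 gli L, 4 ku: H, 5 plot H, 6 lob H, 7 ma L.
Parse left to right (heavy = foot alone; LL = one foot; stranded L unfooted): (ˈsas) (ˈde.gli) (ˈku:) (ˈplot) (ˈlob) ma.
Foot heads: 1, 2, 4, 5, 6.
Primary stress on the leftmost head = syllable 1.
Secondary stress on 2, 4, 5, 6: ˈsas.ˌde.gli.ˌku:.ˌplot.ˌlob.ma.

primary 1, secondary 2, 4, 5, 6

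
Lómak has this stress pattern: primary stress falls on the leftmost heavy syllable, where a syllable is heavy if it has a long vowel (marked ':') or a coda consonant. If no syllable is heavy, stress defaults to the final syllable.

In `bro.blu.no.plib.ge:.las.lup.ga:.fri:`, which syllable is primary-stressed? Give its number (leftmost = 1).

Weights: 1 bro L, 2 blu L, 3 no L, 4 plib H, 5 ge: H, 6 las H, 7 lup H, 8 ga: H, 9 fri: H.
Heavy syllables in the domain: 4, 5, 6, 7, 8, 9. The leftmost is syllable 4 (plib).
Primary stress: syllable 4 → bro.blu.no.ˈplib.ge:.las.lup.ga:.fri:.

4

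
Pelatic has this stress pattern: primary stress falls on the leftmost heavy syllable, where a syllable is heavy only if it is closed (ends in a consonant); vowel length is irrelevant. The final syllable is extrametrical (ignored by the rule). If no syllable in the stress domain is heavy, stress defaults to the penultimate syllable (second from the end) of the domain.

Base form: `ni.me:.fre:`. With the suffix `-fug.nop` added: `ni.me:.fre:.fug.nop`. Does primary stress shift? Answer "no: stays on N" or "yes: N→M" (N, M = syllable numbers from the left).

yes: 1→4

Base `ni.me:.fre:` (3 syllables):
  The final syllable (3, fre:) is extrametrical; the stress domain is syllables 1–2.
  Weights: 1 ni L, 2 me: L.
  No heavy syllable in the domain; default to the penultimate syllable (second from the end) of the domain = syllable 1.
  → primary stress on syllable 1.
Suffixed `ni.me:.fre:.fug.nop` (5 syllables):
  The final syllable (5, nop) is extrametrical; the stress domain is syllables 1–4.
  Weights: 1 ni L, 2 me: L, 3 fre: L, 4 fug H.
  Heavy syllables in the domain: 4. The leftmost is syllable 4 (fug).
  → primary stress on syllable 4.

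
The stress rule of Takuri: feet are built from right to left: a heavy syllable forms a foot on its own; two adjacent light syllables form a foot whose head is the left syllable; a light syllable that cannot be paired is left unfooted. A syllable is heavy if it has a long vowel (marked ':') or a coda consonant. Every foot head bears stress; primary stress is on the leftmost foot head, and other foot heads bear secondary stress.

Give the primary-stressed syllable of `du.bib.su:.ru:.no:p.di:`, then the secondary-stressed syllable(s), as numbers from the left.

primary 2, secondary 3, 4, 5, 6

Weights: 1 du L, 2 bib H, 3 su: H, 4 ru: H, 5 no:p H, 6 di: H.
Parse right to left (heavy = foot alone; LL = one foot; stranded L unfooted): du (ˈbib) (ˈsu:) (ˈru:) (ˈno:p) (ˈdi:).
Foot heads: 2, 3, 4, 5, 6.
Primary stress on the leftmost head = syllable 2.
Secondary stress on 3, 4, 5, 6: du.ˈbib.ˌsu:.ˌru:.ˌno:p.ˌdi:.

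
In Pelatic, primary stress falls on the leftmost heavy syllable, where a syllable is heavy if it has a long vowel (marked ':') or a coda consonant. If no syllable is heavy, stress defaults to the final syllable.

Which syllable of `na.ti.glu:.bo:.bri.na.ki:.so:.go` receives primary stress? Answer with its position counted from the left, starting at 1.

Weights: 1 na L, 2 ti L, 3 glu: H, 4 bo: H, 5 bri L, 6 na L, 7 ki: H, 8 so: H, 9 go L.
Heavy syllables in the domain: 3, 4, 7, 8. The leftmost is syllable 3 (glu:).
Primary stress: syllable 3 → na.ti.ˈglu:.bo:.bri.na.ki:.so:.go.

3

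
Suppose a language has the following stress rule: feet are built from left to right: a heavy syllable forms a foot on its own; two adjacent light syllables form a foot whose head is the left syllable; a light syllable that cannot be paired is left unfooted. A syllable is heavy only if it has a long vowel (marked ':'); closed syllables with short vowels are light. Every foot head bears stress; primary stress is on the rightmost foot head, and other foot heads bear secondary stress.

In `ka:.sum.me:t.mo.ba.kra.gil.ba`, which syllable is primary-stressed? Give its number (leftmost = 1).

6

Weights: 1 ka: H, 2 sum L, 3 me:t H, 4 mo L, 5 ba L, 6 kra L, 7 gil L, 8 ba L.
Parse left to right (heavy = foot alone; LL = one foot; stranded L unfooted): (ˈka:) sum (ˈme:t) (ˈmo.ba) (ˈkra.gil) ba.
Foot heads: 1, 3, 4, 6.
Primary stress on the rightmost head = syllable 6.
Primary stress: syllable 6 → ka:.sum.me:t.mo.ba.ˈkra.gil.ba.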